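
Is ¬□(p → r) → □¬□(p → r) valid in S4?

Tableau for the negation ¬(¬□(p → r) → □¬□(p → r)):
1. ¬(¬□(p → r) → □¬□(p → r)), w0
2. ¬□(p → r), w0
3. ¬□¬□(p → r), w0
4. ¬(p → r), w1
5. p, w1
6. ¬r, w1
7. □(p → r), w2
8. p → r, w2
9. r, w2
Accessibility: w0Rw0, w0Rw1, w0Rw2, w1Rw1, w2Rw2
The negation has an open branch (countermodel exists).

Not valid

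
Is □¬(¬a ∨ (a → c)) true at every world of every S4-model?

Tableau for the negation ¬□¬(¬a ∨ (a → c)):
1. ¬□¬(¬a ∨ (a → c)), w0
2. ¬a ∨ (a → c), w1   [¬□-rule on 1: fresh world w1, w0Rw1]
3. a → c, w1   [∨-rule on 2 (branches; this branch)]
4. c, w1   [→-rule on 3 (branches; this branch)]
Accessibility: w0Rw0, w0Rw1, w1Rw1
The negation has an open branch (countermodel exists).

Invalid (countermodel exists)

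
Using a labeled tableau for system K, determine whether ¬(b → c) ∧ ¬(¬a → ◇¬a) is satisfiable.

Satisfiable (open branch found)

1. ¬(b → c) ∧ ¬(¬a → ◇¬a), 0
2. ¬(b → c), 0
3. ¬(¬a → ◇¬a), 0
4. b, 0
5. ¬c, 0
6. ¬a, 0
7. ¬◇¬a, 0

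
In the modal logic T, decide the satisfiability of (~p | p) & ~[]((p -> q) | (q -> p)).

Unsatisfiable (every branch closes)

1. (~p | p) & ~[]((p -> q) | (q -> p)), u
2. ~p | p, u
3. ~[]((p -> q) | (q -> p)), u
4. p, u
5. ~((p -> q) | (q -> p)), v
6. ~(p -> q), v
7. ~(q -> p), v
8. p, v
9. ~q, v
10. q, v
11. ~p, v
Accessibility: uRu, uRv, vRv
Branch closes: q and ~q both at v.
(One branch shown.) All branches close.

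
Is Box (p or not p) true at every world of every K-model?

Valid in K

Tableau for the negation not Box (p or not p):
1. not Box (p or not p), u
2. not (p or not p), v   [neg-Box-rule on 1: fresh world v, uRv]
3. not p, v   [neg-or-rule on 2]
4. p, v   [neg-or-rule on 2]
Accessibility: uRv
Branch closes: p and not p both at v.
Every branch of the negation's tableau closes; the branch above is one of them.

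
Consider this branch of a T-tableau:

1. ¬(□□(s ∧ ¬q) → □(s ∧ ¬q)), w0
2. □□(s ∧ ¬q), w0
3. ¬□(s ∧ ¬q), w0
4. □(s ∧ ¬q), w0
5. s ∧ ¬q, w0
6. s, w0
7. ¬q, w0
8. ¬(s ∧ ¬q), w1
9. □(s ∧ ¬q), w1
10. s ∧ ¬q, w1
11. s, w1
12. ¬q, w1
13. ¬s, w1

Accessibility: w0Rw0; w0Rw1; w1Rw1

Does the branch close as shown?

Closed

Both s and ¬s appear at w1.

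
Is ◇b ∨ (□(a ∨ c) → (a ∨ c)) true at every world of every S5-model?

Yes, valid

Tableau for the negation ¬(◇b ∨ (□(a ∨ c) → (a ∨ c))):
1. ¬(◇b ∨ (□(a ∨ c) → (a ∨ c))), w0
2. ¬◇b, w0   [¬∨-rule on 1]
3. ¬(□(a ∨ c) → (a ∨ c)), w0   [¬∨-rule on 1]
4. □(a ∨ c), w0   [¬→-rule on 3]
5. ¬(a ∨ c), w0   [¬→-rule on 3]
6. ¬a, w0   [¬∨-rule on 5]
7. ¬c, w0   [¬∨-rule on 5]
8. ¬b, w0   [¬◇-rule on 2 via w0Rw0]
9. a ∨ c, w0   [□-rule on 4 via w0Rw0]
10. c, w0   [∨-rule on 9 (branches; this branch)]
Accessibility: w0Rw0
Branch closes: c and ¬c both at w0.
All branches of the negation close; one closing branch shown above.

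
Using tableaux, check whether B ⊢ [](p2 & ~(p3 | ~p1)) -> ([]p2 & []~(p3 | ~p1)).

Yes, valid

Tableau for the negation ~([](p2 & ~(p3 | ~p1)) -> ([]p2 & []~(p3 | ~p1))):
1. ~([](p2 & ~(p3 | ~p1)) -> ([]p2 & []~(p3 | ~p1))), 0
2. [](p2 & ~(p3 | ~p1)), 0
3. ~([]p2 & []~(p3 | ~p1)), 0
4. p2 & ~(p3 | ~p1), 0
5. p2, 0
6. ~(p3 | ~p1), 0
7. ~p3, 0
8. p1, 0
9. ~[]~(p3 | ~p1), 0
10. p3 | ~p1, 1
11. p2 & ~(p3 | ~p1), 1
12. p2, 1
13. ~(p3 | ~p1), 1
14. ~p3, 1
15. p1, 1
16. ~p1, 1
Accessibility: 0R0, 0R1, 1R0, 1R1
Branch closes: p1 and ~p1 both at 1.
Every branch of the negation's tableau closes; the branch above is one of them.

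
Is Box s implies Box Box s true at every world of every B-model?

No, not valid

Tableau for the negation not (Box s implies Box Box s):
1. not (Box s implies Box Box s), u
2. Box s, u
3. not Box Box s, u
4. s, u
5. not Box s, v
6. s, v
7. not s, w
Accessibility: uRu, uRv, vRu, vRv, vRw, wRv, wRw
The negation has an open branch (countermodel exists).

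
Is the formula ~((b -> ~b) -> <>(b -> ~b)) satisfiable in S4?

Unsatisfiable

1. ~((b -> ~b) -> <>(b -> ~b)), u
2. b -> ~b, u
3. ~<>(b -> ~b), u
4. ~(b -> ~b), u
5. b, u
6. ~b, u
Accessibility: uRu
Branch closes: b and ~b both at u.
(One branch shown.) All branches close.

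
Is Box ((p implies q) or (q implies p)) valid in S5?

Yes, valid

Tableau for the negation not Box ((p implies q) or (q implies p)):
1. not Box ((p implies q) or (q implies p)), u
2. not ((p implies q) or (q implies p)), v
3. not (p implies q), v
4. not (q implies p), v
5. p, v
6. not q, v
7. q, v
8. not p, v
Accessibility: uRu, uRv, vRu, vRv
Branch closes: q and not q both at v.
All branches of the negation close; one closing branch shown above.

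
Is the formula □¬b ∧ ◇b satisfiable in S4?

1. □¬b ∧ ◇b, u
2. □¬b, u   [∧-rule on 1]
3. ◇b, u   [∧-rule on 1]
4. ¬b, u   [□-rule on 2 via uRu]
5. b, v   [◇-rule on 3: fresh world v, uRv]
6. ¬b, v   [□-rule on 2 via uRv]
Accessibility: uRu, uRv, vRv
Branch closes: b and ¬b both at v.
(One branch shown.) All branches close.

No, unsatisfiable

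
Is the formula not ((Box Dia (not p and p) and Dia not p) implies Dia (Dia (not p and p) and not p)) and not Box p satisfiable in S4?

1. not ((Box Dia (not p and p) and Dia not p) implies Dia (Dia (not p and p) and not p)) and not Box p, w0
2. not ((Box Dia (not p and p) and Dia not p) implies Dia (Dia (not p and p) and not p)), w0   [and-rule on 1]
3. not Box p, w0   [and-rule on 1]
4. Box Dia (not p and p) and Dia not p, w0   [neg-implies-rule on 2]
5. not Dia (Dia (not p and p) and not p), w0   [neg-implies-rule on 2]
6. Box Dia (not p and p), w0   [and-rule on 4]
7. Dia not p, w0   [and-rule on 4]
8. not (Dia (not p and p) and not p), w0   [neg-Dia-rule on 5 via w0Rw0]
9. Dia (not p and p), w0   [Box-rule on 6 via w0Rw0]
10. not Dia (not p and p), w0   [neg-and-rule on 8 (branches; this branch)]
11. not (not p and p), w0   [neg-Dia-rule on 10 via w0Rw0]
12. not p, w0   [neg-and-rule on 11 (branches; this branch)]
13. not p, w1   [neg-Box-rule on 3: fresh world w1, w0Rw1]
14. not (Dia (not p and p) and not p), w1   [neg-Dia-rule on 5 via w0Rw1]
15. Dia (not p and p), w1   [Box-rule on 6 via w0Rw1]
16. not (not p and p), w1   [neg-Dia-rule on 10 via w0Rw1]
17. not Dia (not p and p), w1   [neg-and-rule on 14 (branches; this branch)]
18. not p, w2   [Dia-rule on 7: fresh world w2, w0Rw2]
19. not (Dia (not p and p) and not p), w2   [neg-Dia-rule on 5 via w0Rw2]
20. Dia (not p and p), w2   [Box-rule on 6 via w0Rw2]
21. not (not p and p), w2   [neg-Dia-rule on 10 via w0Rw2]
22. not Dia (not p and p), w2   [neg-and-rule on 19 (branches; this branch)]
23. not p and p, w3   [Dia-rule on 9: fresh world w3, w0Rw3]
24. not p, w3   [and-rule on 23]
25. p, w3   [and-rule on 23]
Accessibility: w0Rw0, w0Rw1, w0Rw2, w0Rw3, w1Rw1, w2Rw2, w3Rw3
Branch closes: p and not p both at w3.
Every branch closes; the branch above is one of them.

Unsatisfiable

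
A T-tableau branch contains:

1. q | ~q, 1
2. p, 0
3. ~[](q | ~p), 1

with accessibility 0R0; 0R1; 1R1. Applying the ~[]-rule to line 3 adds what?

a fresh world 2 with 1R2, and ~(q | ~p) at 2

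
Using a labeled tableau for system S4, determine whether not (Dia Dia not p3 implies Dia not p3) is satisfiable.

1. not (Dia Dia not p3 implies Dia not p3), 0
2. Dia Dia not p3, 0   [neg-implies-rule on 1]
3. not Dia not p3, 0   [neg-implies-rule on 1]
4. p3, 0   [neg-Dia-rule on 3 via 0R0]
5. Dia not p3, 1   [Dia-rule on 2: fresh world 1, 0R1]
6. p3, 1   [neg-Dia-rule on 3 via 0R1]
7. not p3, 2   [Dia-rule on 5: fresh world 2, 1R2]
8. p3, 2   [neg-Dia-rule on 3 via 0R2]
Accessibility: 0R0, 0R1, 0R2, 1R1, 1R2, 2R2
Branch closes: p3 and not p3 both at 2.
All branches of the tableau close; one closing branch shown above.

No, unsatisfiable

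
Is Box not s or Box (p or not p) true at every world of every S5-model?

Valid

Tableau for the negation not (Box not s or Box (p or not p)):
1. not (Box not s or Box (p or not p)), 0
2. not Box not s, 0
3. not Box (p or not p), 0
4. s, 1
5. not (p or not p), 2
6. not p, 2
7. p, 2
Accessibility: 0R0, 0R1, 0R2, 1R0, 1R1, 1R2, 2R0, 2R1, 2R2
Branch closes: p and not p both at 2.
All branches of the negation close; one closing branch shown above.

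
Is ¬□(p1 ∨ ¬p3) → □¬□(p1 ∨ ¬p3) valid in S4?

No, not valid

Tableau for the negation ¬(¬□(p1 ∨ ¬p3) → □¬□(p1 ∨ ¬p3)):
1. ¬(¬□(p1 ∨ ¬p3) → □¬□(p1 ∨ ¬p3)), w0
2. ¬□(p1 ∨ ¬p3), w0
3. ¬□¬□(p1 ∨ ¬p3), w0
4. ¬(p1 ∨ ¬p3), w1
5. ¬p1, w1
6. p3, w1
7. □(p1 ∨ ¬p3), w2
8. p1 ∨ ¬p3, w2
9. ¬p3, w2
Accessibility: w0Rw0, w0Rw1, w0Rw2, w1Rw1, w2Rw2
The negation has an open branch (countermodel exists).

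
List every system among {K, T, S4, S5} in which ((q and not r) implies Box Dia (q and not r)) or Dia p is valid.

S5-tableau for the negation not (((q and not r) implies Box Dia (q and not r)) or Dia p):
1. not (((q and not r) implies Box Dia (q and not r)) or Dia p), 0
2. not ((q and not r) implies Box Dia (q and not r)), 0   [neg-or-rule on 1]
3. not Dia p, 0   [neg-or-rule on 1]
4. q and not r, 0   [neg-implies-rule on 2]
5. not Box Dia (q and not r), 0   [neg-implies-rule on 2]
6. q, 0   [and-rule on 4]
7. not r, 0   [and-rule on 4]
8. not p, 0   [neg-Dia-rule on 3 via 0R0]
9. not Dia (q and not r), 1   [neg-Box-rule on 5: fresh world 1, 0R1]
10. not p, 1   [neg-Dia-rule on 3 via 0R1]
11. not (q and not r), 0   [neg-Dia-rule on 9 via 1R0]
12. not (q and not r), 1   [neg-Dia-rule on 9 via 1R1]
13. r, 0   [neg-and-rule on 11 (branches; this branch)]
Accessibility: 0R0, 0R1, 1R0, 1R1
Branch closes: r and not r both at 0.
Every branch closes (one shown): valid in S5.
S4-tableau for the negation not (((q and not r) implies Box Dia (q and not r)) or Dia p):
1. not (((q and not r) implies Box Dia (q and not r)) or Dia p), 0
2. not ((q and not r) implies Box Dia (q and not r)), 0   [neg-or-rule on 1]
3. not Dia p, 0   [neg-or-rule on 1]
4. q and not r, 0   [neg-implies-rule on 2]
5. not Box Dia (q and not r), 0   [neg-implies-rule on 2]
6. q, 0   [and-rule on 4]
7. not r, 0   [and-rule on 4]
8. not p, 0   [neg-Dia-rule on 3 via 0R0]
9. not Dia (q and not r), 1   [neg-Box-rule on 5: fresh world 1, 0R1]
10. not p, 1   [neg-Dia-rule on 3 via 0R1]
11. not (q and not r), 1   [neg-Dia-rule on 9 via 1R1]
12. r, 1   [neg-and-rule on 11 (branches; this branch)]
Accessibility: 0R0, 0R1, 1R1
Complete open branch: countermodel on an S4-frame, so not valid in S4, nor in K, T (the same frame is also a K-frame and a T-frame).

S5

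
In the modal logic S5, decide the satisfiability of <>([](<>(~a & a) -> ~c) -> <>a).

1. <>([](<>(~a & a) -> ~c) -> <>a), 0
2. [](<>(~a & a) -> ~c) -> <>a, 1
3. <>a, 1
4. a, 2
Accessibility: 0R0, 0R1, 0R2, 1R0, 1R1, 1R2, 2R0, 2R1, 2R2

Satisfiable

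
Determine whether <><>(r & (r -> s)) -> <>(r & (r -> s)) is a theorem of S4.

Tableau for the negation ~(<><>(r & (r -> s)) -> <>(r & (r -> s))):
1. ~(<><>(r & (r -> s)) -> <>(r & (r -> s))), u
2. <><>(r & (r -> s)), u
3. ~<>(r & (r -> s)), u
4. ~(r & (r -> s)), u
5. ~(r -> s), u
6. r, u
7. ~s, u
8. <>(r & (r -> s)), v
9. ~(r & (r -> s)), v
10. ~(r -> s), v
11. r, v
12. ~s, v
13. r & (r -> s), w
14. r, w
15. r -> s, w
16. ~(r & (r -> s)), w
17. s, w
18. ~(r -> s), w
19. ~s, w
Accessibility: uRu, uRv, uRw, vRv, vRw, wRw
Branch closes: s and ~s both at w.
All branches of the negation close; one closing branch shown above.

Yes, valid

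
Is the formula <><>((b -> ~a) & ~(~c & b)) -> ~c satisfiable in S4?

Satisfiable

1. <><>((b -> ~a) & ~(~c & b)) -> ~c, 0
2. ~c, 0   [->-rule on 1 (branches; this branch)]
Accessibility: 0R0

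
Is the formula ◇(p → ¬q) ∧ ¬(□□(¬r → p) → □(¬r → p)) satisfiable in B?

Unsatisfiable (every branch closes)

1. ◇(p → ¬q) ∧ ¬(□□(¬r → p) → □(¬r → p)), 0
2. ◇(p → ¬q), 0
3. ¬(□□(¬r → p) → □(¬r → p)), 0
4. □□(¬r → p), 0
5. ¬□(¬r → p), 0
6. □(¬r → p), 0
7. ¬r → p, 0
8. p, 0
9. p → ¬q, 1
10. □(¬r → p), 1
11. ¬r → p, 1
12. ¬q, 1
13. p, 1
14. ¬(¬r → p), 2
15. ¬r, 2
16. ¬p, 2
17. □(¬r → p), 2
18. ¬r → p, 2
19. p, 2
Accessibility: 0R0, 0R1, 0R2, 1R0, 1R1, 2R0, 2R2
Branch closes: p and ¬p both at 2.
Every branch closes; the branch above is one of them.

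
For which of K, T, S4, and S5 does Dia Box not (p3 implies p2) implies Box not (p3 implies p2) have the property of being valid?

S5-tableau for the negation not (Dia Box not (p3 implies p2) implies Box not (p3 implies p2)):
1. not (Dia Box not (p3 implies p2) implies Box not (p3 implies p2)), w0
2. Dia Box not (p3 implies p2), w0   [neg-implies-rule on 1]
3. not Box not (p3 implies p2), w0   [neg-implies-rule on 1]
4. Box not (p3 implies p2), w1   [Dia-rule on 2: fresh world w1, w0Rw1]
5. not (p3 implies p2), w0   [Box-rule on 4 via w1Rw0]
6. p3, w0   [neg-implies-rule on 5]
7. not p2, w0   [neg-implies-rule on 5]
8. not (p3 implies p2), w1   [Box-rule on 4 via w1Rw1]
9. p3, w1   [neg-implies-rule on 8]
10. not p2, w1   [neg-implies-rule on 8]
11. p3 implies p2, w2   [neg-Box-rule on 3: fresh world w2, w0Rw2]
12. not (p3 implies p2), w2   [Box-rule on 4 via w1Rw2]
13. p3, w2   [neg-implies-rule on 12]
14. not p2, w2   [neg-implies-rule on 12]
15. p2, w2   [implies-rule on 11 (branches; this branch)]
Accessibility: w0Rw0, w0Rw1, w0Rw2, w1Rw0, w1Rw1, w1Rw2, w2Rw0, w2Rw1, w2Rw2
Branch closes: p2 and not p2 both at w2.
Every branch closes (one shown): valid in S5.
S4-tableau for the negation not (Dia Box not (p3 implies p2) implies Box not (p3 implies p2)):
1. not (Dia Box not (p3 implies p2) implies Box not (p3 implies p2)), w0
2. Dia Box not (p3 implies p2), w0   [neg-implies-rule on 1]
3. not Box not (p3 implies p2), w0   [neg-implies-rule on 1]
4. Box not (p3 implies p2), w1   [Dia-rule on 2: fresh world w1, w0Rw1]
5. not (p3 implies p2), w1   [Box-rule on 4 via w1Rw1]
6. p3, w1   [neg-implies-rule on 5]
7. not p2, w1   [neg-implies-rule on 5]
8. p3 implies p2, w2   [neg-Box-rule on 3: fresh world w2, w0Rw2]
9. p2, w2   [implies-rule on 8 (branches; this branch)]
Accessibility: w0Rw0, w0Rw1, w0Rw2, w1Rw1, w2Rw2
Complete open branch: countermodel on an S4-frame, so not valid in S4, nor in K, T (the same frame is also a K-frame and a T-frame).

S5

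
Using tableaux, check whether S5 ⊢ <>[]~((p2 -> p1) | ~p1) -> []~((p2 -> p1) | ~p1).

Tableau for the negation ~(<>[]~((p2 -> p1) | ~p1) -> []~((p2 -> p1) | ~p1)):
1. ~(<>[]~((p2 -> p1) | ~p1) -> []~((p2 -> p1) | ~p1)), w0
2. <>[]~((p2 -> p1) | ~p1), w0   [~->-rule on 1]
3. ~[]~((p2 -> p1) | ~p1), w0   [~->-rule on 1]
4. []~((p2 -> p1) | ~p1), w1   [<>-rule on 2: fresh world w1, w0Rw1]
5. ~((p2 -> p1) | ~p1), w0   [[]-rule on 4 via w1Rw0]
6. ~(p2 -> p1), w0   [~|-rule on 5]
7. p1, w0   [~|-rule on 5]
8. p2, w0   [~->-rule on 6]
9. ~p1, w0   [~->-rule on 6]
Accessibility: w0Rw0, w0Rw1, w1Rw0, w1Rw1
Branch closes: p1 and ~p1 both at w0.
All branches of the negation close; one closing branch shown above.

Yes, valid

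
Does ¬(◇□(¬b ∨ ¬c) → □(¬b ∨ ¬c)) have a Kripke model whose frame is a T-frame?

Yes, satisfiable

1. ¬(◇□(¬b ∨ ¬c) → □(¬b ∨ ¬c)), u
2. ◇□(¬b ∨ ¬c), u
3. ¬□(¬b ∨ ¬c), u
4. □(¬b ∨ ¬c), v
5. ¬b ∨ ¬c, v
6. ¬c, v
7. ¬(¬b ∨ ¬c), w
8. b, w
9. c, w
Accessibility: uRu, uRv, uRw, vRv, wRw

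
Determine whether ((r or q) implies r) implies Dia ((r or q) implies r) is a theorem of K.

Tableau for the negation not (((r or q) implies r) implies Dia ((r or q) implies r)):
1. not (((r or q) implies r) implies Dia ((r or q) implies r)), w0
2. (r or q) implies r, w0
3. not Dia ((r or q) implies r), w0
4. r, w0
The negation has an open branch (countermodel exists).

No, not valid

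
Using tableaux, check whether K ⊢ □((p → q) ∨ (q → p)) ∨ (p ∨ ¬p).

Yes, valid

Tableau for the negation ¬(□((p → q) ∨ (q → p)) ∨ (p ∨ ¬p)):
1. ¬(□((p → q) ∨ (q → p)) ∨ (p ∨ ¬p)), w0
2. ¬□((p → q) ∨ (q → p)), w0   [¬∨-rule on 1]
3. ¬(p ∨ ¬p), w0   [¬∨-rule on 1]
4. ¬p, w0   [¬∨-rule on 3]
5. p, w0   [¬∨-rule on 3]
Branch closes: p and ¬p both at w0.
All branches of the negation close; one closing branch shown above.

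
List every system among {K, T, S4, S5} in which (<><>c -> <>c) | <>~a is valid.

S4, S5

T-tableau for the negation ~((<><>c -> <>c) | <>~a):
1. ~((<><>c -> <>c) | <>~a), 0
2. ~(<><>c -> <>c), 0
3. ~<>~a, 0
4. <><>c, 0
5. ~<>c, 0
6. a, 0
7. ~c, 0
8. <>c, 1
9. a, 1
10. ~c, 1
11. c, 2
Accessibility: 0R0, 0R1, 1R1, 1R2, 2R2
Complete open branch: countermodel on a T-frame, so not valid in T, nor in K (the same frame is also a K-frame).
S4-tableau for the negation ~((<><>c -> <>c) | <>~a):
1. ~((<><>c -> <>c) | <>~a), 0
2. ~(<><>c -> <>c), 0
3. ~<>~a, 0
4. <><>c, 0
5. ~<>c, 0
6. a, 0
7. ~c, 0
8. <>c, 1
9. a, 1
10. ~c, 1
11. c, 2
12. a, 2
13. ~c, 2
Accessibility: 0R0, 0R1, 0R2, 1R1, 1R2, 2R2
Branch closes: c and ~c both at 2.
Every branch closes (one shown): valid in S4, hence also in S5 (every theorem of S4 is a theorem of S5).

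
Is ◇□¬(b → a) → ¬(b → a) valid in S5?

Tableau for the negation ¬(◇□¬(b → a) → ¬(b → a)):
1. ¬(◇□¬(b → a) → ¬(b → a)), w0
2. ◇□¬(b → a), w0   [¬→-rule on 1]
3. b → a, w0   [¬→-rule on 1]
4. a, w0   [→-rule on 3 (branches; this branch)]
5. □¬(b → a), w1   [◇-rule on 2: fresh world w1, w0Rw1]
6. ¬(b → a), w0   [□-rule on 5 via w1Rw0]
7. b, w0   [¬→-rule on 6]
8. ¬a, w0   [¬→-rule on 6]
Accessibility: w0Rw0, w0Rw1, w1Rw0, w1Rw1
Branch closes: a and ¬a both at w0.
All branches of the negation close; one closing branch shown above.

Yes, valid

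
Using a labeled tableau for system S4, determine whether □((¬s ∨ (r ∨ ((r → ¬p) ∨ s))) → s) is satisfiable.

1. □((¬s ∨ (r ∨ ((r → ¬p) ∨ s))) → s), u
2. (¬s ∨ (r ∨ ((r → ¬p) ∨ s))) → s, u   [□-rule on 1 via uRu]
3. s, u   [→-rule on 2 (branches; this branch)]
Accessibility: uRu

Yes, satisfiable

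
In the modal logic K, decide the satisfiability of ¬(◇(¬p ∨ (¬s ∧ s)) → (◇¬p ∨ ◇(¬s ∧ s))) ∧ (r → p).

1. ¬(◇(¬p ∨ (¬s ∧ s)) → (◇¬p ∨ ◇(¬s ∧ s))) ∧ (r → p), 0
2. ¬(◇(¬p ∨ (¬s ∧ s)) → (◇¬p ∨ ◇(¬s ∧ s))), 0
3. r → p, 0
4. ◇(¬p ∨ (¬s ∧ s)), 0
5. ¬(◇¬p ∨ ◇(¬s ∧ s)), 0
6. ¬◇¬p, 0
7. ¬◇(¬s ∧ s), 0
8. p, 0
9. ¬p ∨ (¬s ∧ s), 1
10. p, 1
11. ¬(¬s ∧ s), 1
12. ¬s ∧ s, 1
13. ¬s, 1
14. s, 1
Accessibility: 0R1
Branch closes: s and ¬s both at 1.
(One branch shown.) All branches close.

Unsatisfiable (every branch closes)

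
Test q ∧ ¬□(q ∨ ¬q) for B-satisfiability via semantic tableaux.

1. q ∧ ¬□(q ∨ ¬q), w0
2. q, w0
3. ¬□(q ∨ ¬q), w0
4. ¬(q ∨ ¬q), w1
5. ¬q, w1
6. q, w1
Accessibility: w0Rw0, w0Rw1, w1Rw0, w1Rw1
Branch closes: q and ¬q both at w1.
All branches of the tableau close; one closing branch shown above.

Unsatisfiable (every branch closes)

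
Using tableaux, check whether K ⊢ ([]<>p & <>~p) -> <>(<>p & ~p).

Yes, valid

Tableau for the negation ~(([]<>p & <>~p) -> <>(<>p & ~p)):
1. ~(([]<>p & <>~p) -> <>(<>p & ~p)), w0
2. []<>p & <>~p, w0   [~->-rule on 1]
3. ~<>(<>p & ~p), w0   [~->-rule on 1]
4. []<>p, w0   [&-rule on 2]
5. <>~p, w0   [&-rule on 2]
6. ~p, w1   [<>-rule on 5: fresh world w1, w0Rw1]
7. ~(<>p & ~p), w1   [~<>-rule on 3 via w0Rw1]
8. <>p, w1   [[]-rule on 4 via w0Rw1]
9. ~<>p, w1   [~&-rule on 7 (branches; this branch)]
10. p, w2   [<>-rule on 8: fresh world w2, w1Rw2]
11. ~p, w2   [~<>-rule on 9 via w1Rw2]
Accessibility: w0Rw1, w1Rw2
Branch closes: p and ~p both at w2.
Every branch of the negation's tableau closes; the branch above is one of them.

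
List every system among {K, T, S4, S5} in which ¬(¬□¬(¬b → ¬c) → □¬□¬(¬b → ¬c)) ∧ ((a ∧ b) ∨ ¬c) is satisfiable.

S5-tableau for the formula:
1. ¬(¬□¬(¬b → ¬c) → □¬□¬(¬b → ¬c)) ∧ ((a ∧ b) ∨ ¬c), w0
2. ¬(¬□¬(¬b → ¬c) → □¬□¬(¬b → ¬c)), w0
3. (a ∧ b) ∨ ¬c, w0
4. ¬□¬(¬b → ¬c), w0
5. ¬□¬□¬(¬b → ¬c), w0
6. a ∧ b, w0
7. a, w0
8. b, w0
9. ¬b → ¬c, w1
10. ¬c, w1
11. □¬(¬b → ¬c), w2
12. ¬(¬b → ¬c), w0
13. ¬b, w0
14. c, w0
Accessibility: w0Rw0, w0Rw1, w0Rw2, w1Rw0, w1Rw1, w1Rw2, w2Rw0, w2Rw1, w2Rw2
Branch closes: b and ¬b both at w0.
Every branch closes (one shown): unsatisfiable in S5.
S4-tableau for the formula:
1. ¬(¬□¬(¬b → ¬c) → □¬□¬(¬b → ¬c)) ∧ ((a ∧ b) ∨ ¬c), w0
2. ¬(¬□¬(¬b → ¬c) → □¬□¬(¬b → ¬c)), w0
3. (a ∧ b) ∨ ¬c, w0
4. ¬□¬(¬b → ¬c), w0
5. ¬□¬□¬(¬b → ¬c), w0
6. ¬c, w0
7. ¬b → ¬c, w1
8. ¬c, w1
9. □¬(¬b → ¬c), w2
10. ¬(¬b → ¬c), w2
11. ¬b, w2
12. c, w2
Accessibility: w0Rw0, w0Rw1, w0Rw2, w1Rw1, w2Rw2
Complete open branch: satisfiable in S4, hence also in K, T (this S4-model is also a K-model and a T-model).

K, T, S4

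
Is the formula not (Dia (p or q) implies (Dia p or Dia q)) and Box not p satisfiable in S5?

No, unsatisfiable

1. not (Dia (p or q) implies (Dia p or Dia q)) and Box not p, w0
2. not (Dia (p or q) implies (Dia p or Dia q)), w0   [and-rule on 1]
3. Box not p, w0   [and-rule on 1]
4. Dia (p or q), w0   [neg-implies-rule on 2]
5. not (Dia p or Dia q), w0   [neg-implies-rule on 2]
6. not Dia p, w0   [neg-or-rule on 5]
7. not Dia q, w0   [neg-or-rule on 5]
8. not p, w0   [Box-rule on 3 via w0Rw0]
9. not q, w0   [neg-Dia-rule on 7 via w0Rw0]
10. p or q, w1   [Dia-rule on 4: fresh world w1, w0Rw1]
11. not p, w1   [Box-rule on 3 via w0Rw1]
12. not q, w1   [neg-Dia-rule on 7 via w0Rw1]
13. q, w1   [or-rule on 10 (branches; this branch)]
Accessibility: w0Rw0, w0Rw1, w1Rw0, w1Rw1
Branch closes: q and not q both at w1.
Every branch closes; the branch above is one of them.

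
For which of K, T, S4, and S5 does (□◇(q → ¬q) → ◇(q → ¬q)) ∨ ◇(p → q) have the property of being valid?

T, S4, S5

T-tableau for the negation ¬((□◇(q → ¬q) → ◇(q → ¬q)) ∨ ◇(p → q)):
1. ¬((□◇(q → ¬q) → ◇(q → ¬q)) ∨ ◇(p → q)), w0
2. ¬(□◇(q → ¬q) → ◇(q → ¬q)), w0
3. ¬◇(p → q), w0
4. □◇(q → ¬q), w0
5. ¬◇(q → ¬q), w0
6. ¬(p → q), w0
7. p, w0
8. ¬q, w0
9. ◇(q → ¬q), w0
10. ¬(q → ¬q), w0
11. q, w0
Accessibility: w0Rw0
Branch closes: q and ¬q both at w0.
Every branch closes (one shown): valid in T, hence also in S4, S5 (every theorem of T is a theorem of S4 and S5).
K-tableau for the negation ¬((□◇(q → ¬q) → ◇(q → ¬q)) ∨ ◇(p → q)):
1. ¬((□◇(q → ¬q) → ◇(q → ¬q)) ∨ ◇(p → q)), w0
2. ¬(□◇(q → ¬q) → ◇(q → ¬q)), w0
3. ¬◇(p → q), w0
4. □◇(q → ¬q), w0
5. ¬◇(q → ¬q), w0
Complete open branch: countermodel on a K-frame, so not valid in K.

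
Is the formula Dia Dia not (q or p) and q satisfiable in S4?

Yes, satisfiable

1. Dia Dia not (q or p) and q, w0
2. Dia Dia not (q or p), w0
3. q, w0
4. Dia not (q or p), w1
5. not (q or p), w2
6. not q, w2
7. not p, w2
Accessibility: w0Rw0, w0Rw1, w0Rw2, w1Rw1, w1Rw2, w2Rw2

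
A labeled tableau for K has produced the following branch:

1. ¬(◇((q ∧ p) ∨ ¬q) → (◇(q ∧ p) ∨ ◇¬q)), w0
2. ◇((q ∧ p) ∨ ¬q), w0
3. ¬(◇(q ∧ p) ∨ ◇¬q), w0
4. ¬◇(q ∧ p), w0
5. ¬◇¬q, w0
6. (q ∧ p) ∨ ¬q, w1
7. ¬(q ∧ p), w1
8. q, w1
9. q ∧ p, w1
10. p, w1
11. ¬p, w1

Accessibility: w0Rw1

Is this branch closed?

Both p and ¬p appear at w1.

Closed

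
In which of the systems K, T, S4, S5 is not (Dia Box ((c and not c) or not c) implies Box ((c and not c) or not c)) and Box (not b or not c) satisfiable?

S4-tableau for the formula:
1. not (Dia Box ((c and not c) or not c) implies Box ((c and not c) or not c)) and Box (not b or not c), 0
2. not (Dia Box ((c and not c) or not c) implies Box ((c and not c) or not c)), 0   [and-rule on 1]
3. Box (not b or not c), 0   [and-rule on 1]
4. Dia Box ((c and not c) or not c), 0   [neg-implies-rule on 2]
5. not Box ((c and not c) or not c), 0   [neg-implies-rule on 2]
6. not b or not c, 0   [Box-rule on 3 via 0R0]
7. not c, 0   [or-rule on 6 (branches; this branch)]
8. Box ((c and not c) or not c), 1   [Dia-rule on 4: fresh world 1, 0R1]
9. not b or not c, 1   [Box-rule on 3 via 0R1]
10. (c and not c) or not c, 1   [Box-rule on 8 via 1R1]
11. not c, 1   [or-rule on 9 (branches; this branch)]
12. not ((c and not c) or not c), 2   [neg-Box-rule on 5: fresh world 2, 0R2]
13. not (c and not c), 2   [neg-or-rule on 12]
14. c, 2   [neg-or-rule on 12]
15. not b or not c, 2   [Box-rule on 3 via 0R2]
16. not b, 2   [or-rule on 15 (branches; this branch)]
Accessibility: 0R0, 0R1, 0R2, 1R1, 2R2
Complete open branch: satisfiable in S4, hence also in K, T (this S4-model is also a K-model and a T-model).
S5-tableau for the formula:
1. not (Dia Box ((c and not c) or not c) implies Box ((c and not c) or not c)) and Box (not b or not c), 0
2. not (Dia Box ((c and not c) or not c) implies Box ((c and not c) or not c)), 0   [and-rule on 1]
3. Box (not b or not c), 0   [and-rule on 1]
4. Dia Box ((c and not c) or not c), 0   [neg-implies-rule on 2]
5. not Box ((c and not c) or not c), 0   [neg-implies-rule on 2]
6. not b or not c, 0   [Box-rule on 3 via 0R0]
7. not c, 0   [or-rule on 6 (branches; this branch)]
8. Box ((c and not c) or not c), 1   [Dia-rule on 4: fresh world 1, 0R1]
9. not b or not c, 1   [Box-rule on 3 via 0R1]
10. (c and not c) or not c, 0   [Box-rule on 8 via 1R0]
11. (c and not c) or not c, 1   [Box-rule on 8 via 1R1]
12. not c, 1   [or-rule on 9 (branches; this branch)]
13. not ((c and not c) or not c), 2   [neg-Box-rule on 5: fresh world 2, 0R2]
14. not (c and not c), 2   [neg-or-rule on 13]
15. c, 2   [neg-or-rule on 13]
16. not b or not c, 2   [Box-rule on 3 via 0R2]
17. (c and not c) or not c, 2   [Box-rule on 8 via 1R2]
18. not b, 2   [or-rule on 16 (branches; this branch)]
19. c and not c, 2   [or-rule on 17 (branches; this branch)]
20. not c, 2   [and-rule on 19]
Accessibility: 0R0, 0R1, 0R2, 1R0, 1R1, 1R2, 2R0, 2R1, 2R2
Branch closes: c and not c both at 2.
Every branch closes (one shown): unsatisfiable in S5.

K, T, S4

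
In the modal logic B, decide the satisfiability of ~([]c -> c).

Unsatisfiable (every branch closes)

1. ~([]c -> c), u
2. []c, u
3. ~c, u
4. c, u
Accessibility: uRu
Branch closes: c and ~c both at u.
(One branch shown.) All branches close.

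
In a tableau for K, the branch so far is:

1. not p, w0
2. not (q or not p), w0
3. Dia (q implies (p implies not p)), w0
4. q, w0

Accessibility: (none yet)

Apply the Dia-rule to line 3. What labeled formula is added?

a fresh world w1 with w0Rw1, and q implies (p implies not p) at w1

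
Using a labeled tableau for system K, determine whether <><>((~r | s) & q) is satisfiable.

1. <><>((~r | s) & q), u
2. <>((~r | s) & q), v
3. (~r | s) & q, w
4. ~r | s, w
5. q, w
6. s, w
Accessibility: uRv, vRw

Satisfiable (open branch found)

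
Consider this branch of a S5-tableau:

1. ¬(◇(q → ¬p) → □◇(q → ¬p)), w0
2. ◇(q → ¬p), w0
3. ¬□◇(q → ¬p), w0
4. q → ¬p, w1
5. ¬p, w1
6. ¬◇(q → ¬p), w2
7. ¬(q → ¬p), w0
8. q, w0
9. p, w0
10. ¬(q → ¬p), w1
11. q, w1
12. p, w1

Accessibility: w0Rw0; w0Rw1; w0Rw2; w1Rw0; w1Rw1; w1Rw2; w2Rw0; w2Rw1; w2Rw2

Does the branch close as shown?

Yes, closed

Both p and ¬p appear at w1.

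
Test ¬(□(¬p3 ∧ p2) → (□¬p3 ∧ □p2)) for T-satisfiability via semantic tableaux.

1. ¬(□(¬p3 ∧ p2) → (□¬p3 ∧ □p2)), u
2. □(¬p3 ∧ p2), u
3. ¬(□¬p3 ∧ □p2), u
4. ¬p3 ∧ p2, u
5. ¬p3, u
6. p2, u
7. ¬□p2, u
8. ¬p2, v
9. ¬p3 ∧ p2, v
10. ¬p3, v
11. p2, v
Accessibility: uRu, uRv, vRv
Branch closes: p2 and ¬p2 both at v.
(One branch shown.) All branches close.

Unsatisfiable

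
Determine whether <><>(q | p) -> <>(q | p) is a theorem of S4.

Tableau for the negation ~(<><>(q | p) -> <>(q | p)):
1. ~(<><>(q | p) -> <>(q | p)), 0
2. <><>(q | p), 0
3. ~<>(q | p), 0
4. ~(q | p), 0
5. ~q, 0
6. ~p, 0
7. <>(q | p), 1
8. ~(q | p), 1
9. ~q, 1
10. ~p, 1
11. q | p, 2
12. ~(q | p), 2
13. ~q, 2
14. ~p, 2
15. p, 2
Accessibility: 0R0, 0R1, 0R2, 1R1, 1R2, 2R2
Branch closes: p and ~p both at 2.
All branches of the negation close; one closing branch shown above.

Yes, valid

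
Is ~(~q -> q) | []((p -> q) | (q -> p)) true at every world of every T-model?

Tableau for the negation ~(~(~q -> q) | []((p -> q) | (q -> p))):
1. ~(~(~q -> q) | []((p -> q) | (q -> p))), w0
2. ~q -> q, w0
3. ~[]((p -> q) | (q -> p)), w0
4. q, w0
5. ~((p -> q) | (q -> p)), w1
6. ~(p -> q), w1
7. ~(q -> p), w1
8. p, w1
9. ~q, w1
10. q, w1
11. ~p, w1
Accessibility: w0Rw0, w0Rw1, w1Rw1
Branch closes: q and ~q both at w1.
All branches of the negation close; one closing branch shown above.

Valid in T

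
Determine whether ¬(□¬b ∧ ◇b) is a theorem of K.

Yes, valid

Tableau for the negation □¬b ∧ ◇b:
1. □¬b ∧ ◇b, 0
2. □¬b, 0   [∧-rule on 1]
3. ◇b, 0   [∧-rule on 1]
4. b, 1   [◇-rule on 3: fresh world 1, 0R1]
5. ¬b, 1   [□-rule on 2 via 0R1]
Accessibility: 0R1
Branch closes: b and ¬b both at 1.
All branches of the negation close; one closing branch shown above.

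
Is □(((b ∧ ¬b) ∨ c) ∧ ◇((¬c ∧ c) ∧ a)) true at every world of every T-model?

Not valid

Tableau for the negation ¬□(((b ∧ ¬b) ∨ c) ∧ ◇((¬c ∧ c) ∧ a)):
1. ¬□(((b ∧ ¬b) ∨ c) ∧ ◇((¬c ∧ c) ∧ a)), 0
2. ¬(((b ∧ ¬b) ∨ c) ∧ ◇((¬c ∧ c) ∧ a)), 1   [¬□-rule on 1: fresh world 1, 0R1]
3. ¬◇((¬c ∧ c) ∧ a), 1   [¬∧-rule on 2 (branches; this branch)]
4. ¬((¬c ∧ c) ∧ a), 1   [¬◇-rule on 3 via 1R1]
5. ¬a, 1   [¬∧-rule on 4 (branches; this branch)]
Accessibility: 0R0, 0R1, 1R1
The negation has an open branch (countermodel exists).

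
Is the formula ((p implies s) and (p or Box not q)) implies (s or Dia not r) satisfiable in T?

1. ((p implies s) and (p or Box not q)) implies (s or Dia not r), u
2. s or Dia not r, u   [implies-rule on 1 (branches; this branch)]
3. Dia not r, u   [or-rule on 2 (branches; this branch)]
4. not r, v   [Dia-rule on 3: fresh world v, uRv]
Accessibility: uRu, uRv, vRv

Yes, satisfiable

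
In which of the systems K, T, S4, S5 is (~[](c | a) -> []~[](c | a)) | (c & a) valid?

S5-tableau for the negation ~((~[](c | a) -> []~[](c | a)) | (c & a)):
1. ~((~[](c | a) -> []~[](c | a)) | (c & a)), u
2. ~(~[](c | a) -> []~[](c | a)), u   [~|-rule on 1]
3. ~(c & a), u   [~|-rule on 1]
4. ~[](c | a), u   [~->-rule on 2]
5. ~[]~[](c | a), u   [~->-rule on 2]
6. ~a, u   [~&-rule on 3 (branches; this branch)]
7. ~(c | a), v   [~[]-rule on 4: fresh world v, uRv]
8. ~c, v   [~|-rule on 7]
9. ~a, v   [~|-rule on 7]
10. [](c | a), w   [~[]-rule on 5: fresh world w, uRw]
11. c | a, u   [[]-rule on 10 via wRu]
12. c | a, v   [[]-rule on 10 via wRv]
13. c | a, w   [[]-rule on 10 via wRw]
14. c, u   [|-rule on 11 (branches; this branch)]
15. a, v   [|-rule on 12 (branches; this branch)]
Accessibility: uRu, uRv, uRw, vRu, vRv, vRw, wRu, wRv, wRw
Branch closes: a and ~a both at v.
Every branch closes (one shown): valid in S5.
S4-tableau for the negation ~((~[](c | a) -> []~[](c | a)) | (c & a)):
1. ~((~[](c | a) -> []~[](c | a)) | (c & a)), u
2. ~(~[](c | a) -> []~[](c | a)), u   [~|-rule on 1]
3. ~(c & a), u   [~|-rule on 1]
4. ~[](c | a), u   [~->-rule on 2]
5. ~[]~[](c | a), u   [~->-rule on 2]
6. ~a, u   [~&-rule on 3 (branches; this branch)]
7. ~(c | a), v   [~[]-rule on 4: fresh world v, uRv]
8. ~c, v   [~|-rule on 7]
9. ~a, v   [~|-rule on 7]
10. [](c | a), w   [~[]-rule on 5: fresh world w, uRw]
11. c | a, w   [[]-rule on 10 via wRw]
12. a, w   [|-rule on 11 (branches; this branch)]
Accessibility: uRu, uRv, uRw, vRv, wRw
Complete open branch: countermodel on an S4-frame, so not valid in S4, nor in K, T (the same frame is also a K-frame and a T-frame).

S5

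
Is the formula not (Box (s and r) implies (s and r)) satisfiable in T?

Unsatisfiable (every branch closes)

1. not (Box (s and r) implies (s and r)), u
2. Box (s and r), u
3. not (s and r), u
4. s and r, u
5. s, u
6. r, u
7. not r, u
Accessibility: uRu
Branch closes: r and not r both at u.
(One branch shown.) All branches close.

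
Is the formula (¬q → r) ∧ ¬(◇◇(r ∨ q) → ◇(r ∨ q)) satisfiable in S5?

1. (¬q → r) ∧ ¬(◇◇(r ∨ q) → ◇(r ∨ q)), w0
2. ¬q → r, w0
3. ¬(◇◇(r ∨ q) → ◇(r ∨ q)), w0
4. ◇◇(r ∨ q), w0
5. ¬◇(r ∨ q), w0
6. ¬(r ∨ q), w0
7. ¬r, w0
8. ¬q, w0
9. r, w0
Accessibility: w0Rw0
Branch closes: r and ¬r both at w0.
All branches of the tableau close; one closing branch shown above.

No, unsatisfiable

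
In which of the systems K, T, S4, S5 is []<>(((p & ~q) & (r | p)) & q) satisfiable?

K

T-tableau for the formula:
1. []<>(((p & ~q) & (r | p)) & q), w0
2. <>(((p & ~q) & (r | p)) & q), w0   [[]-rule on 1 via w0Rw0]
3. ((p & ~q) & (r | p)) & q, w1   [<>-rule on 2: fresh world w1, w0Rw1]
4. (p & ~q) & (r | p), w1   [&-rule on 3]
5. q, w1   [&-rule on 3]
6. p & ~q, w1   [&-rule on 4]
7. r | p, w1   [&-rule on 4]
8. p, w1   [&-rule on 6]
9. ~q, w1   [&-rule on 6]
Accessibility: w0Rw0, w0Rw1, w1Rw1
Branch closes: q and ~q both at w1.
Every branch closes (one shown): unsatisfiable in T, hence also in S4, S5 (every S4/S5-frame is a T-frame).
K-tableau for the formula:
1. []<>(((p & ~q) & (r | p)) & q), w0
Complete open branch: satisfiable in K.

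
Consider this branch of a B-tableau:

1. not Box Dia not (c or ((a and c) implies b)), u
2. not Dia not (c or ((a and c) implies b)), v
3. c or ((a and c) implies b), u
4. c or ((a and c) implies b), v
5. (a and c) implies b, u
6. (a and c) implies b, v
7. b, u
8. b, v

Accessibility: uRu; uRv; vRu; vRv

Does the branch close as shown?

Open

No world carries both an atom and its negation.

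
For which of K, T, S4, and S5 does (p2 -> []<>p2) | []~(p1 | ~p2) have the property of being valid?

S5-tableau for the negation ~((p2 -> []<>p2) | []~(p1 | ~p2)):
1. ~((p2 -> []<>p2) | []~(p1 | ~p2)), w0
2. ~(p2 -> []<>p2), w0   [~|-rule on 1]
3. ~[]~(p1 | ~p2), w0   [~|-rule on 1]
4. p2, w0   [~->-rule on 2]
5. ~[]<>p2, w0   [~->-rule on 2]
6. p1 | ~p2, w1   [~[]-rule on 3: fresh world w1, w0Rw1]
7. ~p2, w1   [|-rule on 6 (branches; this branch)]
8. ~<>p2, w2   [~[]-rule on 5: fresh world w2, w0Rw2]
9. ~p2, w0   [~<>-rule on 8 via w2Rw0]
Accessibility: w0Rw0, w0Rw1, w0Rw2, w1Rw0, w1Rw1, w1Rw2, w2Rw0, w2Rw1, w2Rw2
Branch closes: p2 and ~p2 both at w0.
Every branch closes (one shown): valid in S5.
S4-tableau for the negation ~((p2 -> []<>p2) | []~(p1 | ~p2)):
1. ~((p2 -> []<>p2) | []~(p1 | ~p2)), w0
2. ~(p2 -> []<>p2), w0   [~|-rule on 1]
3. ~[]~(p1 | ~p2), w0   [~|-rule on 1]
4. p2, w0   [~->-rule on 2]
5. ~[]<>p2, w0   [~->-rule on 2]
6. p1 | ~p2, w1   [~[]-rule on 3: fresh world w1, w0Rw1]
7. ~p2, w1   [|-rule on 6 (branches; this branch)]
8. ~<>p2, w2   [~[]-rule on 5: fresh world w2, w0Rw2]
9. ~p2, w2   [~<>-rule on 8 via w2Rw2]
Accessibility: w0Rw0, w0Rw1, w0Rw2, w1Rw1, w2Rw2
Complete open branch: countermodel on an S4-frame, so not valid in S4, nor in K, T (the same frame is also a K-frame and a T-frame).

S5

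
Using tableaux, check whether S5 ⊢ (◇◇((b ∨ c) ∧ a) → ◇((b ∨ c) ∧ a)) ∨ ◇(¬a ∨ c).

Yes, valid

Tableau for the negation ¬((◇◇((b ∨ c) ∧ a) → ◇((b ∨ c) ∧ a)) ∨ ◇(¬a ∨ c)):
1. ¬((◇◇((b ∨ c) ∧ a) → ◇((b ∨ c) ∧ a)) ∨ ◇(¬a ∨ c)), w0
2. ¬(◇◇((b ∨ c) ∧ a) → ◇((b ∨ c) ∧ a)), w0   [¬∨-rule on 1]
3. ¬◇(¬a ∨ c), w0   [¬∨-rule on 1]
4. ◇◇((b ∨ c) ∧ a), w0   [¬→-rule on 2]
5. ¬◇((b ∨ c) ∧ a), w0   [¬→-rule on 2]
6. ¬(¬a ∨ c), w0   [¬◇-rule on 3 via w0Rw0]
7. a, w0   [¬∨-rule on 6]
8. ¬c, w0   [¬∨-rule on 6]
9. ¬((b ∨ c) ∧ a), w0   [¬◇-rule on 5 via w0Rw0]
10. ¬(b ∨ c), w0   [¬∧-rule on 9 (branches; this branch)]
11. ¬b, w0   [¬∨-rule on 10]
12. ◇((b ∨ c) ∧ a), w1   [◇-rule on 4: fresh world w1, w0Rw1]
13. ¬(¬a ∨ c), w1   [¬◇-rule on 3 via w0Rw1]
14. a, w1   [¬∨-rule on 13]
15. ¬c, w1   [¬∨-rule on 13]
16. ¬((b ∨ c) ∧ a), w1   [¬◇-rule on 5 via w0Rw1]
17. ¬(b ∨ c), w1   [¬∧-rule on 16 (branches; this branch)]
18. ¬b, w1   [¬∨-rule on 17]
19. (b ∨ c) ∧ a, w2   [◇-rule on 12: fresh world w2, w1Rw2]
20. b ∨ c, w2   [∧-rule on 19]
21. a, w2   [∧-rule on 19]
22. ¬(¬a ∨ c), w2   [¬◇-rule on 3 via w0Rw2]
23. ¬c, w2   [¬∨-rule on 22]
24. ¬((b ∨ c) ∧ a), w2   [¬◇-rule on 5 via w0Rw2]
25. b, w2   [∨-rule on 20 (branches; this branch)]
26. ¬(b ∨ c), w2   [¬∧-rule on 24 (branches; this branch)]
27. ¬b, w2   [¬∨-rule on 26]
Accessibility: w0Rw0, w0Rw1, w0Rw2, w1Rw0, w1Rw1, w1Rw2, w2Rw0, w2Rw1, w2Rw2
Branch closes: b and ¬b both at w2.
Every branch of the negation's tableau closes; the branch above is one of them.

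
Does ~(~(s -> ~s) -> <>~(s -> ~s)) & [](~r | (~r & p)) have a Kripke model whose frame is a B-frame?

Unsatisfiable (every branch closes)

1. ~(~(s -> ~s) -> <>~(s -> ~s)) & [](~r | (~r & p)), w0
2. ~(~(s -> ~s) -> <>~(s -> ~s)), w0
3. [](~r | (~r & p)), w0
4. ~(s -> ~s), w0
5. ~<>~(s -> ~s), w0
6. s, w0
7. ~r | (~r & p), w0
8. s -> ~s, w0
9. ~r & p, w0
10. ~r, w0
11. p, w0
12. ~s, w0
Accessibility: w0Rw0
Branch closes: s and ~s both at w0.
Every branch closes; the branch above is one of them.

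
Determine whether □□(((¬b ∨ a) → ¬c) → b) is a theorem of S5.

Tableau for the negation ¬□□(((¬b ∨ a) → ¬c) → b):
1. ¬□□(((¬b ∨ a) → ¬c) → b), 0
2. ¬□(((¬b ∨ a) → ¬c) → b), 1
3. ¬(((¬b ∨ a) → ¬c) → b), 2
4. (¬b ∨ a) → ¬c, 2
5. ¬b, 2
6. ¬c, 2
Accessibility: 0R0, 0R1, 0R2, 1R0, 1R1, 1R2, 2R0, 2R1, 2R2
The negation has an open branch (countermodel exists).

Not valid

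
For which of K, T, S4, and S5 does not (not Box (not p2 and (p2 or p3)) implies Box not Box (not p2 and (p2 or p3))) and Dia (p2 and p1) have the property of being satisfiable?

S4-tableau for the formula:
1. not (not Box (not p2 and (p2 or p3)) implies Box not Box (not p2 and (p2 or p3))) and Dia (p2 and p1), 0
2. not (not Box (not p2 and (p2 or p3)) implies Box not Box (not p2 and (p2 or p3))), 0   [and-rule on 1]
3. Dia (p2 and p1), 0   [and-rule on 1]
4. not Box (not p2 and (p2 or p3)), 0   [neg-implies-rule on 2]
5. not Box not Box (not p2 and (p2 or p3)), 0   [neg-implies-rule on 2]
6. p2 and p1, 1   [Dia-rule on 3: fresh world 1, 0R1]
7. p2, 1   [and-rule on 6]
8. p1, 1   [and-rule on 6]
9. not (not p2 and (p2 or p3)), 2   [neg-Box-rule on 4: fresh world 2, 0R2]
10. not (p2 or p3), 2   [neg-and-rule on 9 (branches; this branch)]
11. not p2, 2   [neg-or-rule on 10]
12. not p3, 2   [neg-or-rule on 10]
13. Box (not p2 and (p2 or p3)), 3   [neg-Box-rule on 5: fresh world 3, 0R3]
14. not p2 and (p2 or p3), 3   [Box-rule on 13 via 3R3]
15. not p2, 3   [and-rule on 14]
16. p2 or p3, 3   [and-rule on 14]
17. p3, 3   [or-rule on 16 (branches; this branch)]
Accessibility: 0R0, 0R1, 0R2, 0R3, 1R1, 2R2, 3R3
Complete open branch: satisfiable in S4, hence also in K, T (this S4-model is also a K-model and a T-model).
S5-tableau for the formula:
1. not (not Box (not p2 and (p2 or p3)) implies Box not Box (not p2 and (p2 or p3))) and Dia (p2 and p1), 0
2. not (not Box (not p2 and (p2 or p3)) implies Box not Box (not p2 and (p2 or p3))), 0   [and-rule on 1]
3. Dia (p2 and p1), 0   [and-rule on 1]
4. not Box (not p2 and (p2 or p3)), 0   [neg-implies-rule on 2]
5. not Box not Box (not p2 and (p2 or p3)), 0   [neg-implies-rule on 2]
6. p2 and p1, 1   [Dia-rule on 3: fresh world 1, 0R1]
7. p2, 1   [and-rule on 6]
8. p1, 1   [and-rule on 6]
9. not (not p2 and (p2 or p3)), 2   [neg-Box-rule on 4: fresh world 2, 0R2]
10. not (p2 or p3), 2   [neg-and-rule on 9 (branches; this branch)]
11. not p2, 2   [neg-or-rule on 10]
12. not p3, 2   [neg-or-rule on 10]
13. Box (not p2 and (p2 or p3)), 3   [neg-Box-rule on 5: fresh world 3, 0R3]
14. not p2 and (p2 or p3), 0   [Box-rule on 13 via 3R0]
15. not p2, 0   [and-rule on 14]
16. p2 or p3, 0   [and-rule on 14]
17. not p2 and (p2 or p3), 1   [Box-rule on 13 via 3R1]
18. not p2, 1   [and-rule on 17]
19. p2 or p3, 1   [and-rule on 17]
Accessibility: 0R0, 0R1, 0R2, 0R3, 1R0, 1R1, 1R2, 1R3, 2R0, 2R1, 2R2, 2R3, 3R0, 3R1, 3R2, 3R3
Branch closes: p2 and not p2 both at 1.
Every branch closes (one shown): unsatisfiable in S5.

K, T, S4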